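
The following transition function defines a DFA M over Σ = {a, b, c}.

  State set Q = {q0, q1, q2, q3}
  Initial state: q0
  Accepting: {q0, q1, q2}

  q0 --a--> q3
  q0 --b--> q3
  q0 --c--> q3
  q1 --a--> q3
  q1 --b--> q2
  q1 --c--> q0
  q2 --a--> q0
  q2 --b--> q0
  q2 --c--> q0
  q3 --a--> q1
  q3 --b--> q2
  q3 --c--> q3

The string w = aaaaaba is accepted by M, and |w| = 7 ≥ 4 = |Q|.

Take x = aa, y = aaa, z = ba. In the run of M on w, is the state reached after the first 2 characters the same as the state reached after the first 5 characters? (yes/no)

no

Run of M on the first 5 characters of w = a a a a a:
  step 0: q0  (start)
  step 1: q3  (read a: q0→q3)
  step 2: q1  (read a: q3→q1)
  step 3: q3  (read a: q1→q3)
  step 4: q1  (read a: q3→q1)
  step 5: q3  (read a: q1→q3)

After x (step 2): q1. After xy (step 5): q3.
They differ (q1 ≠ q3), so y is not a cycle from the state after x; this split is not the one the pumping-lemma construction produces, and pumping y need not keep the string in L(M).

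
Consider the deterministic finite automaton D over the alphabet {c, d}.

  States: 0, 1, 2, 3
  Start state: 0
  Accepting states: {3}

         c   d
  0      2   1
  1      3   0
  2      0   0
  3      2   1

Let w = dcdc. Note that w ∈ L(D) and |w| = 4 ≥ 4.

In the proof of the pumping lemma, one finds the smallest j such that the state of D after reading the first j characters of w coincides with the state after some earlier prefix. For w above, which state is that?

Run of D on w = d c d c:
  step 0: 0  (start)
  step 1: 1  (read d: 0→1)
  step 2: 3  (read c: 1→3)
  step 3: 1  (read d: 3→1)   ← first repeat (1 seen earlier)
  step 4: 3  (read c: 1→3)

The earliest repeat is at step j = 3: D is in 1, which it already visited at step i = 1.
Pumping length from the standard proof: p = 4 (the number of states). The repeated state found above gives |xy| = j ≤ 4 and |y| = j − i ≥ 1.

1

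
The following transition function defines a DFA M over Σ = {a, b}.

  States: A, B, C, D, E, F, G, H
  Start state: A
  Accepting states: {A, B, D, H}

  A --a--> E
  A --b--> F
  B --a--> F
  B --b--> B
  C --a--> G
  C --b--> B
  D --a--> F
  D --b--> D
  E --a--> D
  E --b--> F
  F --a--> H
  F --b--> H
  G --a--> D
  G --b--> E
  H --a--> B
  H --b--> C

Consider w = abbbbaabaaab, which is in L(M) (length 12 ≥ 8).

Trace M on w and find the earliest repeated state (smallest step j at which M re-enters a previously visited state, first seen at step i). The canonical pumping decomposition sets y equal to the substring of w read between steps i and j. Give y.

bbba

Run of M on w = a b b b b a a b a a a b:
  step 0: A  (start)
  step 1: E  (read a: A→E)
  step 2: F  (read b: E→F)
  step 3: H  (read b: F→H)
  step 4: C  (read b: H→C)
  step 5: B  (read b: C→B)
  step 6: F  (read a: B→F)   ← first repeat (F seen earlier)
  step 7: H  (read a: F→H)
  step 8: C  (read b: H→C)
  step 9: G  (read a: C→G)
  step 10: D  (read a: G→D)
  step 11: F  (read a: D→F)
  step 12: H  (read b: F→H)

So i = 2, j = 6, giving x = w[0:2] = ab, y = w[2:6] = bbba, z = w[6:12] = abaaab.
Check: |xy| = 6 ≤ 8 and |y| = 4 ≥ 1. Reading y takes M from F back to F, so every xyⁱz is accepted.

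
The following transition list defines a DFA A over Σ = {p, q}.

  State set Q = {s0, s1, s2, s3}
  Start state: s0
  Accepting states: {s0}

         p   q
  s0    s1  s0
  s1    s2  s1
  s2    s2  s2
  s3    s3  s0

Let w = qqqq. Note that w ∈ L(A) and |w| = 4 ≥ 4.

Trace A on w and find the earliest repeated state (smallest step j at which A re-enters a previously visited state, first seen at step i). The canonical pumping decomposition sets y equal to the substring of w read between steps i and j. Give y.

q

Run of A on w = q q q q:
  step 0: s0  (start)
  step 1: s0  (read q: s0→s0)   ← first repeat (s0 seen earlier)
  step 2: s0  (read q: s0→s0)
  step 3: s0  (read q: s0→s0)
  step 4: s0  (read q: s0→s0)

So i = 0, j = 1, giving x = w[0:0] = ε, y = w[0:1] = q, z = w[1:4] = qqq.
Check: |xy| = 1 ≤ 4 and |y| = 1 ≥ 1. Reading y takes A from s0 back to s0, so every xyⁱz is accepted.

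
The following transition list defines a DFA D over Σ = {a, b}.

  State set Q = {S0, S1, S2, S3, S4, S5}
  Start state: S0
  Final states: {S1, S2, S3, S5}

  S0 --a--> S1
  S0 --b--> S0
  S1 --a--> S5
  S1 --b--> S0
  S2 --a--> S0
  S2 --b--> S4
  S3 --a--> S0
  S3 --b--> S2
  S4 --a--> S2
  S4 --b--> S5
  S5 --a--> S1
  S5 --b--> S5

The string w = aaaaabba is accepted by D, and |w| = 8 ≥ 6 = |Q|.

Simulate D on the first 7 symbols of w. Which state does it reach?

Run of D on the first 7 characters of w = a a a a a b b:
  step 0: S0  (start)
  step 1: S1  (read a: S0→S1)
  step 2: S5  (read a: S1→S5)
  step 3: S1  (read a: S5→S1)
  step 4: S5  (read a: S1→S5)
  step 5: S1  (read a: S5→S1)
  step 6: S0  (read b: S1→S0)
  step 7: S0  (read b: S0→S0)

After reading 7 characters, D is in state S0.

S0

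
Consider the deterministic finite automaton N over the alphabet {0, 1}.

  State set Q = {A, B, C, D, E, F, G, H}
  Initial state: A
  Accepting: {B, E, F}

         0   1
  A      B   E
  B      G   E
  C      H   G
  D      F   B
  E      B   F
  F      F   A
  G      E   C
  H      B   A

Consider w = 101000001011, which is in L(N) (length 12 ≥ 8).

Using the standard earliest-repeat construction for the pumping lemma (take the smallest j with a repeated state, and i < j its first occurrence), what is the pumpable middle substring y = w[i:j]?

Run of N on w = 1 0 1 0 0 0 0 0 1 0 1 1:
  step 0: A  (start)
  step 1: E  (read 1: A→E)
  step 2: B  (read 0: E→B)
  step 3: E  (read 1: B→E)   ← first repeat (E seen earlier)
  step 4: B  (read 0: E→B)
  step 5: G  (read 0: B→G)
  step 6: E  (read 0: G→E)
  step 7: B  (read 0: E→B)
  step 8: G  (read 0: B→G)
  step 9: C  (read 1: G→C)
  step 10: H  (read 0: C→H)
  step 11: A  (read 1: H→A)
  step 12: E  (read 1: A→E)

So i = 1, j = 3, giving x = w[0:1] = 1, y = w[1:3] = 01, z = w[3:12] = 000001011.
Check: |xy| = 3 ≤ 8 and |y| = 2 ≥ 1. Reading y takes N from E back to E, so every xyⁱz is accepted.
With |Q| = 8, pigeonhole forces a state repeat no later than step 8; the substring read between the first and second visits to that state can be pumped.

01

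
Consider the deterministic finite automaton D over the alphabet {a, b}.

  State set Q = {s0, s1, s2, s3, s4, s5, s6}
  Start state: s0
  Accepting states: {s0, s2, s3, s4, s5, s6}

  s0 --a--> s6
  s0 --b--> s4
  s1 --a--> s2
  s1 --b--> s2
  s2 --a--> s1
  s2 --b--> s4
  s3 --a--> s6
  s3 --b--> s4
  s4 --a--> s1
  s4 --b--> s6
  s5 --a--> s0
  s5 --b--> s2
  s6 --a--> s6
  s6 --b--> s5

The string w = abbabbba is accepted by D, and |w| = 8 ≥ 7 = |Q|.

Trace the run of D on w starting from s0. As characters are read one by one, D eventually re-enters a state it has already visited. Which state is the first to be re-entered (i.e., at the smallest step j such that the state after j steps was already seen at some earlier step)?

Run of D on w = a b b a b b b a:
  step 0: s0  (start)
  step 1: s6  (read a: s0→s6)
  step 2: s5  (read b: s6→s5)
  step 3: s2  (read b: s5→s2)
  step 4: s1  (read a: s2→s1)
  step 5: s2  (read b: s1→s2)   ← first repeat (s2 seen earlier)
  step 6: s4  (read b: s2→s4)
  step 7: s6  (read b: s4→s6)
  step 8: s6  (read a: s6→s6)

The earliest repeat is at step j = 5: D is in s2, which it already visited at step i = 3.
Pumping length from the standard proof: p = 7 (the number of states). The repeated state found above gives |xy| = j ≤ 7 and |y| = j − i ≥ 1.

s2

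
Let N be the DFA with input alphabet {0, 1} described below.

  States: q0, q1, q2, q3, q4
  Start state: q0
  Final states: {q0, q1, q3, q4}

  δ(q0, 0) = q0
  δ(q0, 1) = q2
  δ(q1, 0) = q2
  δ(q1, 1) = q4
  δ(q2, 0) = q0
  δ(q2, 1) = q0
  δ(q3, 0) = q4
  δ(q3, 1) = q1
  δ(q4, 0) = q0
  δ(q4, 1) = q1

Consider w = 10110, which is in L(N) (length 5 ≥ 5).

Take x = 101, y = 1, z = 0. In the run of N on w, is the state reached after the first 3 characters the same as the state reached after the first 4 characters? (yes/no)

Run of N on the first 4 characters of w = 1 0 1 1:
  step 0: q0  (start)
  step 1: q2  (read 1: q0→q2)
  step 2: q0  (read 0: q2→q0)
  step 3: q2  (read 1: q0→q2)
  step 4: q0  (read 1: q2→q0)

After x (step 3): q2. After xy (step 4): q0.
They differ (q2 ≠ q0), so y is not a cycle from the state after x; this split is not the one the pumping-lemma construction produces, and pumping y need not keep the string in L(N).

no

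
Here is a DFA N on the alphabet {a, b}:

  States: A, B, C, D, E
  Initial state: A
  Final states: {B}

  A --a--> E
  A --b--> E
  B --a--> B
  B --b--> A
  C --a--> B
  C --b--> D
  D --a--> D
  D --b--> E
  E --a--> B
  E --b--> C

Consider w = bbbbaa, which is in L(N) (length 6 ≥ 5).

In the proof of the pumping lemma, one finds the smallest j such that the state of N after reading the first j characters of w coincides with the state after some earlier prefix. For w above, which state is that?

State sequence: A -b-> E -b-> C -b-> D -b-> E -a-> B -a-> B
First repeat at step 4: E was already visited.

The earliest repeat is at step j = 4: N is in E, which it already visited at step i = 1.
The DFA has 5 states, so the proof of the pumping lemma guarantees a repeated state among the first 5+1 visited; the segment between the two visits is the pumpable y.

E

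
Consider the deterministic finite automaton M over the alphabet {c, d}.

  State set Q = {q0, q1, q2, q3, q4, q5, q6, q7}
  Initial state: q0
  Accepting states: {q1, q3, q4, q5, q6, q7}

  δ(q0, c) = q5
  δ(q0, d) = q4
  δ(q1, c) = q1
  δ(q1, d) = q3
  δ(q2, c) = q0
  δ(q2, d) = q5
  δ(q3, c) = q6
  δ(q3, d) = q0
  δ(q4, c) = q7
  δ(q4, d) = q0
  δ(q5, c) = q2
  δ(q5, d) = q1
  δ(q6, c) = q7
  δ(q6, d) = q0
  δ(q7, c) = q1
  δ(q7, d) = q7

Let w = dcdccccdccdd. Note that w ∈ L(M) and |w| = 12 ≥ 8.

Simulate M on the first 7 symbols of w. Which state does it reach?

Run of M on the first 7 characters of w = d c d c c c c:
  step 0: q0  (start)
  step 1: q4  (read d: q0→q4)
  step 2: q7  (read c: q4→q7)
  step 3: q7  (read d: q7→q7)
  step 4: q1  (read c: q7→q1)
  step 5: q1  (read c: q1→q1)
  step 6: q1  (read c: q1→q1)
  step 7: q1  (read c: q1→q1)

After reading 7 characters, M is in state q1.

q1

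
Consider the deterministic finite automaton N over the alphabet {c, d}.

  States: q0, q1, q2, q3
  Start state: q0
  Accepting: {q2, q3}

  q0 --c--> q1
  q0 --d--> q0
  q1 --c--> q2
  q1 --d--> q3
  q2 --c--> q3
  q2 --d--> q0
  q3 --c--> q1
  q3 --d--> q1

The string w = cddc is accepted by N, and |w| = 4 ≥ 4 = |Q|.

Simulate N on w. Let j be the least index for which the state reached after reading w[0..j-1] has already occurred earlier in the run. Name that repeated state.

q1

Run of N on w = c d d c:
  step 0: q0  (start)
  step 1: q1  (read c: q0→q1)
  step 2: q3  (read d: q1→q3)
  step 3: q1  (read d: q3→q1)   ← first repeat (q1 seen earlier)
  step 4: q2  (read c: q1→q2)

The earliest repeat is at step j = 3: N is in q1, which it already visited at step i = 1.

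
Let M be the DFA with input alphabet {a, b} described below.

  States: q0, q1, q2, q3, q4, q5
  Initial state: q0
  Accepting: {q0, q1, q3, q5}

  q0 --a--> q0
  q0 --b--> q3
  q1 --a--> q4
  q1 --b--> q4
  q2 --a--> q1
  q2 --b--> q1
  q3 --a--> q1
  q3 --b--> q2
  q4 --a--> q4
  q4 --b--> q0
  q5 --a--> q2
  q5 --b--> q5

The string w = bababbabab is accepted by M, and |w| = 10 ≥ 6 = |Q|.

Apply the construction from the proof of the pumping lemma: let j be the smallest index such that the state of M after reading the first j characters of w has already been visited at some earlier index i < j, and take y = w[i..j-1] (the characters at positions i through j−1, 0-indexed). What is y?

State sequence: q0 -b-> q3 -a-> q1 -b-> q4 -a-> q4 -b-> q0 -b-> q3 -a-> q1 -b-> q4 -a-> q4 -b-> q0
First repeat at step 4: q4 was already visited.

So i = 3, j = 4, giving x = w[0:3] = bab, y = w[3:4] = a, z = w[4:10] = bbabab.
Check: |xy| = 4 ≤ 6 and |y| = 1 ≥ 1. Reading y takes M from q4 back to q4, so every xyⁱz is accepted.

a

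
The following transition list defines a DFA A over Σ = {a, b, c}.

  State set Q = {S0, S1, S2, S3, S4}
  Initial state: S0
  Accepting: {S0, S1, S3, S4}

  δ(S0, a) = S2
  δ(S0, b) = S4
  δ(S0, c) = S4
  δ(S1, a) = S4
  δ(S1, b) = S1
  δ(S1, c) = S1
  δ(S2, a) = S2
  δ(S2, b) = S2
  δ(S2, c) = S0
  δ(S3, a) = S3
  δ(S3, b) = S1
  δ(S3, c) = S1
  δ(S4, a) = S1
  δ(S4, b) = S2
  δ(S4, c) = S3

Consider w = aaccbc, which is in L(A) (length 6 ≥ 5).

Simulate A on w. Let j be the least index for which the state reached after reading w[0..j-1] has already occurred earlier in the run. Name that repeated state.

Run of A on w = a a c c b c:
  step 0: S0  (start)
  step 1: S2  (read a: S0→S2)
  step 2: S2  (read a: S2→S2)   ← first repeat (S2 seen earlier)
  step 3: S0  (read c: S2→S0)
  step 4: S4  (read c: S0→S4)
  step 5: S2  (read b: S4→S2)
  step 6: S0  (read c: S2→S0)

The earliest repeat is at step j = 2: A is in S2, which it already visited at step i = 1.
Since A has 5 states, any run of length ≥ 5 visits 5+1 states, so by pigeonhole some state repeats within the first 5 steps — that repeat gives the pumpable loop.

S2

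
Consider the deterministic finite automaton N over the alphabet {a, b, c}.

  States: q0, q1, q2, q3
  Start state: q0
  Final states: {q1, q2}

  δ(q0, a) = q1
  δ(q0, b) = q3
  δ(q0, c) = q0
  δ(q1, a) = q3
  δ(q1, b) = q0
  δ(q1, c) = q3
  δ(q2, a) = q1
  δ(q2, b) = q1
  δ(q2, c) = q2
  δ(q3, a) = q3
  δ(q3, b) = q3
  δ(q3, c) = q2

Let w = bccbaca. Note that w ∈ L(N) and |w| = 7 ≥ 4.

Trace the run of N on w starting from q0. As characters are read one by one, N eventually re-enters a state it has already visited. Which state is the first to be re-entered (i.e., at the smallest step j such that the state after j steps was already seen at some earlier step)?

State sequence: q0 -b-> q3 -c-> q2 -c-> q2 -b-> q1 -a-> q3 -c-> q2 -a-> q1
First repeat at step 3: q2 was already visited.

The earliest repeat is at step j = 3: N is in q2, which it already visited at step i = 2.

q2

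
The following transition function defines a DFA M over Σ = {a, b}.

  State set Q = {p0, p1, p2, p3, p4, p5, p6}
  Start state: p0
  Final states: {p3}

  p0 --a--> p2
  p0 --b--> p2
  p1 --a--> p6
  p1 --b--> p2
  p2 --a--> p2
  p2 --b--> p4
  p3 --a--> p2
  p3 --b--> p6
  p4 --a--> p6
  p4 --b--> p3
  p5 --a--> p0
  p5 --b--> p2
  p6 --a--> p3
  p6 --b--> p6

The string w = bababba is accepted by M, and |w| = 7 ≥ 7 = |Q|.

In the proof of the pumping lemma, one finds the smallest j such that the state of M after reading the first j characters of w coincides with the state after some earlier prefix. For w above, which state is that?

State sequence: p0 -b-> p2 -a-> p2 -b-> p4 -a-> p6 -b-> p6 -b-> p6 -a-> p3
First repeat at step 2: p2 was already visited.

The earliest repeat is at step j = 2: M is in p2, which it already visited at step i = 1.
The DFA has 7 states, so the proof of the pumping lemma guarantees a repeated state among the first 7+1 visited; the segment between the two visits is the pumpable y.

p2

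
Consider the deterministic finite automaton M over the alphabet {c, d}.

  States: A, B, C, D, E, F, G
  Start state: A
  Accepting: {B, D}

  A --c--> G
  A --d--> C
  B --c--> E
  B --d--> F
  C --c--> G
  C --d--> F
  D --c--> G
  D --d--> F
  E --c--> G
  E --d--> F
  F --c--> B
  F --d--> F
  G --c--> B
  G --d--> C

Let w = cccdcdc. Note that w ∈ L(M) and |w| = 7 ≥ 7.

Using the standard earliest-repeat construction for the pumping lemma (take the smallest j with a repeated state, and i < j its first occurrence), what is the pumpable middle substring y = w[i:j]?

cdc

Run of M on w = c c c d c d c:
  step 0: A  (start)
  step 1: G  (read c: A→G)
  step 2: B  (read c: G→B)
  step 3: E  (read c: B→E)
  step 4: F  (read d: E→F)
  step 5: B  (read c: F→B)   ← first repeat (B seen earlier)
  step 6: F  (read d: B→F)
  step 7: B  (read c: F→B)

So i = 2, j = 5, giving x = w[0:2] = cc, y = w[2:5] = cdc, z = w[5:7] = dc.
Check: |xy| = 5 ≤ 7 and |y| = 3 ≥ 1. Reading y takes M from B back to B, so every xyⁱz is accepted.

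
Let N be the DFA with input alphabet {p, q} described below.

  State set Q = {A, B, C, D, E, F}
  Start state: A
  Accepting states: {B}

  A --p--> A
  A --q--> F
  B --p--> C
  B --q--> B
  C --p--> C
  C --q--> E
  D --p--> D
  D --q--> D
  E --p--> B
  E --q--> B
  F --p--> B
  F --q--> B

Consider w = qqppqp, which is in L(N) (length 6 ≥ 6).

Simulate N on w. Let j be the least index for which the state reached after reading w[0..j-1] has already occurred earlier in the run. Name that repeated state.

Run of N on w = q q p p q p:
  step 0: A  (start)
  step 1: F  (read q: A→F)
  step 2: B  (read q: F→B)
  step 3: C  (read p: B→C)
  step 4: C  (read p: C→C)   ← first repeat (C seen earlier)
  step 5: E  (read q: C→E)
  step 6: B  (read p: E→B)

The earliest repeat is at step j = 4: N is in C, which it already visited at step i = 3.

C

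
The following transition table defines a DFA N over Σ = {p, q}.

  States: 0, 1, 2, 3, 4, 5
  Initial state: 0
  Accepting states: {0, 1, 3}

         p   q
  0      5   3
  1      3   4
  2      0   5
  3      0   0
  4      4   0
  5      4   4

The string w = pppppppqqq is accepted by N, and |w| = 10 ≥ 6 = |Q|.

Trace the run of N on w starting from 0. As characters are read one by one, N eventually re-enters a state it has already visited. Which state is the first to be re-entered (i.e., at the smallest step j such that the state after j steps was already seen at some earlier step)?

Run of N on w = p p p p p p p q q q:
  step 0: 0  (start)
  step 1: 5  (read p: 0→5)
  step 2: 4  (read p: 5→4)
  step 3: 4  (read p: 4→4)   ← first repeat (4 seen earlier)
  step 4: 4  (read p: 4→4)
  step 5: 4  (read p: 4→4)
  step 6: 4  (read p: 4→4)
  step 7: 4  (read p: 4→4)
  step 8: 0  (read q: 4→0)
  step 9: 3  (read q: 0→3)
  step 10: 0  (read q: 3→0)

The earliest repeat is at step j = 3: N is in 4, which it already visited at step i = 2.

4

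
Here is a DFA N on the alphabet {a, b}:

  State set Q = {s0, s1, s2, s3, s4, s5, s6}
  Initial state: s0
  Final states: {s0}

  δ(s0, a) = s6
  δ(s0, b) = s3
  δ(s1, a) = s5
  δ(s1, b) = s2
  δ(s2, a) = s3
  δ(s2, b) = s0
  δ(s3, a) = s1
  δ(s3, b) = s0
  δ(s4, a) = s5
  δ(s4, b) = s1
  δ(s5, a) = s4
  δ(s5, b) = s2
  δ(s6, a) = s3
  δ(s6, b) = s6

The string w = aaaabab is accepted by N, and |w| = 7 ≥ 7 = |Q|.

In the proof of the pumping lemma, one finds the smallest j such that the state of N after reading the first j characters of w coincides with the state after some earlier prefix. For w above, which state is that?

Run of N on w = a a a a b a b:
  step 0: s0  (start)
  step 1: s6  (read a: s0→s6)
  step 2: s3  (read a: s6→s3)
  step 3: s1  (read a: s3→s1)
  step 4: s5  (read a: s1→s5)
  step 5: s2  (read b: s5→s2)
  step 6: s3  (read a: s2→s3)   ← first repeat (s3 seen earlier)
  step 7: s0  (read b: s3→s0)

The earliest repeat is at step j = 6: N is in s3, which it already visited at step i = 2.
With |Q| = 7, pigeonhole forces a state repeat no later than step 7; the substring read between the first and second visits to that state can be pumped.

s3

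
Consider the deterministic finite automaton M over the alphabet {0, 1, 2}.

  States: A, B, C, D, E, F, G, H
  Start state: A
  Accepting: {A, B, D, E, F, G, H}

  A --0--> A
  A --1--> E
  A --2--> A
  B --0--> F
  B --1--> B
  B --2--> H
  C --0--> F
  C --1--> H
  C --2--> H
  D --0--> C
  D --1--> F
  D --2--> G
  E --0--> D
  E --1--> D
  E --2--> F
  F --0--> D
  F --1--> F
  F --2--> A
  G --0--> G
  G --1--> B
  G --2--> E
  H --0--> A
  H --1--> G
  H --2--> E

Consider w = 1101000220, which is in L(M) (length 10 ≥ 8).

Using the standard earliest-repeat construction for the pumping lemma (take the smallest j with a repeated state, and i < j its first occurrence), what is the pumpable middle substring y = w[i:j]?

Run of M on w = 1 1 0 1 0 0 0 2 2 0:
  step 0: A  (start)
  step 1: E  (read 1: A→E)
  step 2: D  (read 1: E→D)
  step 3: C  (read 0: D→C)
  step 4: H  (read 1: C→H)
  step 5: A  (read 0: H→A)   ← first repeat (A seen earlier)
  step 6: A  (read 0: A→A)
  step 7: A  (read 0: A→A)
  step 8: A  (read 2: A→A)
  step 9: A  (read 2: A→A)
  step 10: A  (read 0: A→A)

So i = 0, j = 5, giving x = w[0:0] = ε, y = w[0:5] = 11010, z = w[5:10] = 00220.
Check: |xy| = 5 ≤ 8 and |y| = 5 ≥ 1. Reading y takes M from A back to A, so every xyⁱz is accepted.

11010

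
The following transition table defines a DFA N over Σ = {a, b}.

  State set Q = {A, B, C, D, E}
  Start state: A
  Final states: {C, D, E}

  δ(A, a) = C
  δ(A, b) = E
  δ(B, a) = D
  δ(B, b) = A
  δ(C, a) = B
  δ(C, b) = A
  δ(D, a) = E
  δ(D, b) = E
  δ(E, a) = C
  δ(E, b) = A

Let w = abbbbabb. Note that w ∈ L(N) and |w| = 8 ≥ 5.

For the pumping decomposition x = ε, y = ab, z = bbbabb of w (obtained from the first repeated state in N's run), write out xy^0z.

bbbabb

xy⁰z = xz = ε·bbbabb = bbbabb.
Reading y = ab takes N from A back to A, so after x the machine is still in A, and z then leads to the accepting state E. Hence bbbabb ∈ L(N).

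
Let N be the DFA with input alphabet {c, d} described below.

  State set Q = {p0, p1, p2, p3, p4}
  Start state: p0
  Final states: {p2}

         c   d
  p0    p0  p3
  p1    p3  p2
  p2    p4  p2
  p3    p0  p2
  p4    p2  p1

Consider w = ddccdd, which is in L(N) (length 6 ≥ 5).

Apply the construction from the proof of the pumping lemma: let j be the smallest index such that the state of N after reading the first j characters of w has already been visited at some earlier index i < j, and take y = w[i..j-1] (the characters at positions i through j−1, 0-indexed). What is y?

cc

Run of N on w = d d c c d d:
  step 0: p0  (start)
  step 1: p3  (read d: p0→p3)
  step 2: p2  (read d: p3→p2)
  step 3: p4  (read c: p2→p4)
  step 4: p2  (read c: p4→p2)   ← first repeat (p2 seen earlier)
  step 5: p2  (read d: p2→p2)
  step 6: p2  (read d: p2→p2)

So i = 2, j = 4, giving x = w[0:2] = dd, y = w[2:4] = cc, z = w[4:6] = dd.
Check: |xy| = 4 ≤ 5 and |y| = 2 ≥ 1. Reading y takes N from p2 back to p2, so every xyⁱz is accepted.
Since N has 5 states, any run of length ≥ 5 visits 5+1 states, so by pigeonhole some state repeats within the first 5 steps — that repeat gives the pumpable loop.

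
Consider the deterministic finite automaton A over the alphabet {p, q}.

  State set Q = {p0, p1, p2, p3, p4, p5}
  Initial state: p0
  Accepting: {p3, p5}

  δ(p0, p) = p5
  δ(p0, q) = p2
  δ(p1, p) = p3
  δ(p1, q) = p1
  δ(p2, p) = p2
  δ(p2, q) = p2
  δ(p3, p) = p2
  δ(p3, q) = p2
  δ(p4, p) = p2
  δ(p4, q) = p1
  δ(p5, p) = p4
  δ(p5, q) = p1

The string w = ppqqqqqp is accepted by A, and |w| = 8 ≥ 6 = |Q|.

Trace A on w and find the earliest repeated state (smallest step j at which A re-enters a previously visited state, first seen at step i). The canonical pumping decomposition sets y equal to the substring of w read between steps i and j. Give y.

Run of A on w = p p q q q q q p:
  step 0: p0  (start)
  step 1: p5  (read p: p0→p5)
  step 2: p4  (read p: p5→p4)
  step 3: p1  (read q: p4→p1)
  step 4: p1  (read q: p1→p1)   ← first repeat (p1 seen earlier)
  step 5: p1  (read q: p1→p1)
  step 6: p1  (read q: p1→p1)
  step 7: p1  (read q: p1→p1)
  step 8: p3  (read p: p1→p3)

So i = 3, j = 4, giving x = w[0:3] = ppq, y = w[3:4] = q, z = w[4:8] = qqqp.
Check: |xy| = 4 ≤ 6 and |y| = 1 ≥ 1. Reading y takes A from p1 back to p1, so every xyⁱz is accepted.

q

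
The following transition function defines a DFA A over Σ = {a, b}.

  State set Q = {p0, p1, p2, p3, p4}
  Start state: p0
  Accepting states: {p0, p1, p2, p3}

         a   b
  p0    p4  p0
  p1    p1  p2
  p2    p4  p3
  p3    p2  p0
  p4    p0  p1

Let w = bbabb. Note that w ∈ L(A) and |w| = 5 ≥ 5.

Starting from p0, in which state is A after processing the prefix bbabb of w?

p2

Run of A on the first 5 characters of w = b b a b b:
  step 0: p0  (start)
  step 1: p0  (read b: p0→p0)
  step 2: p0  (read b: p0→p0)
  step 3: p4  (read a: p0→p4)
  step 4: p1  (read b: p4→p1)
  step 5: p2  (read b: p1→p2)

After reading 5 characters, A is in state p2.
(This kind of state-tracing is the core of the pumping-lemma construction: with 5 states, pigeonhole forces a repeat within the first 5 steps.)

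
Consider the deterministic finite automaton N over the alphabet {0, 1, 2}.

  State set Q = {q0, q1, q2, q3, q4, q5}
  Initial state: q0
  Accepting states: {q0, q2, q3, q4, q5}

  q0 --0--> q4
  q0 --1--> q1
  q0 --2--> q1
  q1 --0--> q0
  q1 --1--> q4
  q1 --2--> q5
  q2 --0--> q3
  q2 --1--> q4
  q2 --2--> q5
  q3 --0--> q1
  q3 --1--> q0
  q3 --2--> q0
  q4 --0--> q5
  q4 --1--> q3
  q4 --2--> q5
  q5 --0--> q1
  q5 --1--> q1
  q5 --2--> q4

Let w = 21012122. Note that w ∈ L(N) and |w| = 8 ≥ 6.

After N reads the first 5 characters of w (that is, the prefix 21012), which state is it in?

q5

State sequence: q0 -2-> q1 -1-> q4 -0-> q5 -1-> q1 -2-> q5

After reading 5 characters, N is in state q5.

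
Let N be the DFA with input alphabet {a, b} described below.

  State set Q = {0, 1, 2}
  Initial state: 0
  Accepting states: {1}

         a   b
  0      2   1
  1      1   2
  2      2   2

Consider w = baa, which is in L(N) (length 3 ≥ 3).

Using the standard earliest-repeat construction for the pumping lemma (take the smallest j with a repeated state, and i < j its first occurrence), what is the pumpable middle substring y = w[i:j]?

State sequence: 0 -b-> 1 -a-> 1 -a-> 1
First repeat at step 2: 1 was already visited.

So i = 1, j = 2, giving x = w[0:1] = b, y = w[1:2] = a, z = w[2:3] = a.
Check: |xy| = 2 ≤ 3 and |y| = 1 ≥ 1. Reading y takes N from 1 back to 1, so every xyⁱz is accepted.
Since N has 3 states, any run of length ≥ 3 visits 3+1 states, so by pigeonhole some state repeats within the first 3 steps — that repeat gives the pumpable loop.

a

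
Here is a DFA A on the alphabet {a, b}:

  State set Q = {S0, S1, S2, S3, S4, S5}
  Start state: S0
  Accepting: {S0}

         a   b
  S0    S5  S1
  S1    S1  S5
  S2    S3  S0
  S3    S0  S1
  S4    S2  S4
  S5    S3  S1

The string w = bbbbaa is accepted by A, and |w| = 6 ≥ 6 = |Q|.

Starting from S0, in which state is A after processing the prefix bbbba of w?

State sequence: S0 -b-> S1 -b-> S5 -b-> S1 -b-> S5 -a-> S3

After reading 5 characters, A is in state S3.

S3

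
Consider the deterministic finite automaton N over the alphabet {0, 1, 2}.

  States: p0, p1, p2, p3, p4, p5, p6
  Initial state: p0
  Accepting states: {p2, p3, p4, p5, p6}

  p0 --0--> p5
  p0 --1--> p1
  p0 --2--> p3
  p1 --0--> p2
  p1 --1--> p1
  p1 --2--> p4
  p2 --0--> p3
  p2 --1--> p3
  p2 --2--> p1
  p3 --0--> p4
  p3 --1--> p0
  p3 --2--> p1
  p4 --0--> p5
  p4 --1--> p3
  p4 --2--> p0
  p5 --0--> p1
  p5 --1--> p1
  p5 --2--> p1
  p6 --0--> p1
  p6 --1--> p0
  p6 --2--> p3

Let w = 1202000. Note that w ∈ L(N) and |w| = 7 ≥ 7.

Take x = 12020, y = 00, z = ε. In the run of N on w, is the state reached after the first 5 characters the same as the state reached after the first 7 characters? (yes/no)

Run of N on the first 7 characters of w = 1 2 0 2 0 0 0:
  step 0: p0  (start)
  step 1: p1  (read 1: p0→p1)
  step 2: p4  (read 2: p1→p4)
  step 3: p5  (read 0: p4→p5)
  step 4: p1  (read 2: p5→p1)
  step 5: p2  (read 0: p1→p2)
  step 6: p3  (read 0: p2→p3)
  step 7: p4  (read 0: p3→p4)

After x (step 5): p2. After xy (step 7): p4.
They differ (p2 ≠ p4), so y is not a cycle from the state after x; this split is not the one the pumping-lemma construction produces, and pumping y need not keep the string in L(N).

no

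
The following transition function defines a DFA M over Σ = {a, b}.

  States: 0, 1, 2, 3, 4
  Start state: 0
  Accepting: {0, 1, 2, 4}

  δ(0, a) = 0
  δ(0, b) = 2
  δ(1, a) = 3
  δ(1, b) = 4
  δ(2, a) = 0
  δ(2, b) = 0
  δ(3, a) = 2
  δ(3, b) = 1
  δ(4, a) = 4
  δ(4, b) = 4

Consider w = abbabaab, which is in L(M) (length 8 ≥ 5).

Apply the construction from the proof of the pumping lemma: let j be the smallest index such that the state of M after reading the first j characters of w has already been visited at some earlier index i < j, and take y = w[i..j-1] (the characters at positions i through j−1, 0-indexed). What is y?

Run of M on w = a b b a b a a b:
  step 0: 0  (start)
  step 1: 0  (read a: 0→0)   ← first repeat (0 seen earlier)
  step 2: 2  (read b: 0→2)
  step 3: 0  (read b: 2→0)
  step 4: 0  (read a: 0→0)
  step 5: 2  (read b: 0→2)
  step 6: 0  (read a: 2→0)
  step 7: 0  (read a: 0→0)
  step 8: 2  (read b: 0→2)

So i = 0, j = 1, giving x = w[0:0] = ε, y = w[0:1] = a, z = w[1:8] = bbabaab.
Check: |xy| = 1 ≤ 5 and |y| = 1 ≥ 1. Reading y takes M from 0 back to 0, so every xyⁱz is accepted.
Since M has 5 states, any run of length ≥ 5 visits 5+1 states, so by pigeonhole some state repeats within the first 5 steps — that repeat gives the pumpable loop.

a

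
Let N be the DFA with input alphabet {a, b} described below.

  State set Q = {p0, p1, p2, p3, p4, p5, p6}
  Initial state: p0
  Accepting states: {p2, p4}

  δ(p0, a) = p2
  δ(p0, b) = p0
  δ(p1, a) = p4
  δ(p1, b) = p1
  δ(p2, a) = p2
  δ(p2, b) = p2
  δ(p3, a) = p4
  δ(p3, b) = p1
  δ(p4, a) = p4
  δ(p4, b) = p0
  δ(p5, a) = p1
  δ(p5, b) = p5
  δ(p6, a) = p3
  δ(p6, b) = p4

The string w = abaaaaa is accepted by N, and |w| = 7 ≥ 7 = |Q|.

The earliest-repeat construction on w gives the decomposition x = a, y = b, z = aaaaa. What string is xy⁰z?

aaaaaa

xy⁰z = xz = a·aaaaa = aaaaaa.
Reading y = b takes N from p2 back to p2, so after x the machine is still in p2, and z then leads to the accepting state p2. Hence aaaaaa ∈ L(N).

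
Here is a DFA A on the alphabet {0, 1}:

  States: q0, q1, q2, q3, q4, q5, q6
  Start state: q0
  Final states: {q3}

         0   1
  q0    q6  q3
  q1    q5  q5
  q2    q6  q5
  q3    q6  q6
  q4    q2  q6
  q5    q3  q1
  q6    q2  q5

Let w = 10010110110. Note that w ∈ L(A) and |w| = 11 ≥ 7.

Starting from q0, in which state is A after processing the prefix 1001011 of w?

q5

Run of A on the first 7 characters of w = 1 0 0 1 0 1 1:
  step 0: q0  (start)
  step 1: q3  (read 1: q0→q3)
  step 2: q6  (read 0: q3→q6)
  step 3: q2  (read 0: q6→q2)
  step 4: q5  (read 1: q2→q5)
  step 5: q3  (read 0: q5→q3)
  step 6: q6  (read 1: q3→q6)
  step 7: q5  (read 1: q6→q5)

After reading 7 characters, A is in state q5.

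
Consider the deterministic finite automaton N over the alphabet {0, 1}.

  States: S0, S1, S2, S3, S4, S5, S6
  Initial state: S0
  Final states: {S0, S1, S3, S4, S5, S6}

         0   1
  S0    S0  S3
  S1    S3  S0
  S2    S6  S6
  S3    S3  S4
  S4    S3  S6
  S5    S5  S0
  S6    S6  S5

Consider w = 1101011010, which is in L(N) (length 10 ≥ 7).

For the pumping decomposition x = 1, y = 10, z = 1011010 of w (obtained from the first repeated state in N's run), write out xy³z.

xy^3z = 1·10·10·10·1011010 = 11010101011010.
Reading y = 10 takes N from S3 back to S3, so after x·y·y·y the machine is still in S3, and z then leads to the accepting state S5. Hence 11010101011010 ∈ L(N).

11010101011010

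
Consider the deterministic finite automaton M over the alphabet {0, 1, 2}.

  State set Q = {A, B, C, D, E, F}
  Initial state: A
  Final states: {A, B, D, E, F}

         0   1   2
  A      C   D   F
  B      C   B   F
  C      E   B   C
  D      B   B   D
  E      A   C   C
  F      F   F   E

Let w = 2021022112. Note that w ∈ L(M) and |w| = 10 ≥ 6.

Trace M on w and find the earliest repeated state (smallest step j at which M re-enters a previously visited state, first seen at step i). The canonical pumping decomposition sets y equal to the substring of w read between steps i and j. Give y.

0

State sequence: A -2-> F -0-> F -2-> E -1-> C -0-> E -2-> C -2-> C -1-> B -1-> B -2-> F
First repeat at step 2: F was already visited.

So i = 1, j = 2, giving x = w[0:1] = 2, y = w[1:2] = 0, z = w[2:10] = 21022112.
Check: |xy| = 2 ≤ 6 and |y| = 1 ≥ 1. Reading y takes M from F back to F, so every xyⁱz is accepted.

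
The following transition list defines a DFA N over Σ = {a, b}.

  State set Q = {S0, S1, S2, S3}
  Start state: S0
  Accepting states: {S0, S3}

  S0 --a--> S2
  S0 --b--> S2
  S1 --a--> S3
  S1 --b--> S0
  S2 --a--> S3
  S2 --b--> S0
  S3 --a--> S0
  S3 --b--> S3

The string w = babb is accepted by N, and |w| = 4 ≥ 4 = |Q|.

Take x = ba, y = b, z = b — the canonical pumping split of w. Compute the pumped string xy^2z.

xy^2z = ba·b·b·b = babbb.
Reading y = b takes N from S3 back to S3, so after x·y·y the machine is still in S3, and z then leads to the accepting state S3. Hence babbb ∈ L(N).

babbb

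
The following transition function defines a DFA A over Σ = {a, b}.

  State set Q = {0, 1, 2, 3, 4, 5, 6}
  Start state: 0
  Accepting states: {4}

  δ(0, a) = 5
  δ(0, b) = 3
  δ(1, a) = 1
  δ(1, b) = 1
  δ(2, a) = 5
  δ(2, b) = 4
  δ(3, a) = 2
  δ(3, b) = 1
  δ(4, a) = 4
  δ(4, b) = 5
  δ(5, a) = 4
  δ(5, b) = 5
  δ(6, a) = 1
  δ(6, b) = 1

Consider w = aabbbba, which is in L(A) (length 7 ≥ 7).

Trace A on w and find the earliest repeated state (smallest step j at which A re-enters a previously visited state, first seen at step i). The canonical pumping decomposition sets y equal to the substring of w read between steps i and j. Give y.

State sequence: 0 -a-> 5 -a-> 4 -b-> 5 -b-> 5 -b-> 5 -b-> 5 -a-> 4
First repeat at step 3: 5 was already visited.

So i = 1, j = 3, giving x = w[0:1] = a, y = w[1:3] = ab, z = w[3:7] = bbba.
Check: |xy| = 3 ≤ 7 and |y| = 2 ≥ 1. Reading y takes A from 5 back to 5, so every xyⁱz is accepted.

ab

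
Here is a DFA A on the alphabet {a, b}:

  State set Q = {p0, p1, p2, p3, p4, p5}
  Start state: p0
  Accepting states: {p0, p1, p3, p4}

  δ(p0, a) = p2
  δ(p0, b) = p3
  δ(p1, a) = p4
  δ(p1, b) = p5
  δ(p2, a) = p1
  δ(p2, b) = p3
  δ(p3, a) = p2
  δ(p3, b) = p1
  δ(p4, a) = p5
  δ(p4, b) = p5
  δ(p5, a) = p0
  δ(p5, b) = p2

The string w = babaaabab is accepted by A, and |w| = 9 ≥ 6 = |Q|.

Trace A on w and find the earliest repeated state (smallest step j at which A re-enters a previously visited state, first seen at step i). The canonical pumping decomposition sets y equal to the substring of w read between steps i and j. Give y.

ab

Run of A on w = b a b a a a b a b:
  step 0: p0  (start)
  step 1: p3  (read b: p0→p3)
  step 2: p2  (read a: p3→p2)
  step 3: p3  (read b: p2→p3)   ← first repeat (p3 seen earlier)
  step 4: p2  (read a: p3→p2)
  step 5: p1  (read a: p2→p1)
  step 6: p4  (read a: p1→p4)
  step 7: p5  (read b: p4→p5)
  step 8: p0  (read a: p5→p0)
  step 9: p3  (read b: p0→p3)

So i = 1, j = 3, giving x = w[0:1] = b, y = w[1:3] = ab, z = w[3:9] = aaabab.
Check: |xy| = 3 ≤ 6 and |y| = 2 ≥ 1. Reading y takes A from p3 back to p3, so every xyⁱz is accepted.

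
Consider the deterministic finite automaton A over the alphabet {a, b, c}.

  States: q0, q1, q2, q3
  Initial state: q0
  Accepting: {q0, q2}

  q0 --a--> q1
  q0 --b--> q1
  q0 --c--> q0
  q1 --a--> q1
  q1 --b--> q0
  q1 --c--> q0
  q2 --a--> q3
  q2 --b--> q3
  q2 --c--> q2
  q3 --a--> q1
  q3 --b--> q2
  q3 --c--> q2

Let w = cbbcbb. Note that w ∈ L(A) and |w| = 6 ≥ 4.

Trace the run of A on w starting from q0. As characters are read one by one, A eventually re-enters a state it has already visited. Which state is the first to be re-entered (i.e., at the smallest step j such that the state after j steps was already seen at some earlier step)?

State sequence: q0 -c-> q0 -b-> q1 -b-> q0 -c-> q0 -b-> q1 -b-> q0
First repeat at step 1: q0 was already visited.

The earliest repeat is at step j = 1: A is in q0, which it already visited at step i = 0.
The DFA has 4 states, so the proof of the pumping lemma guarantees a repeated state among the first 4+1 visited; the segment between the two visits is the pumpable y.

q0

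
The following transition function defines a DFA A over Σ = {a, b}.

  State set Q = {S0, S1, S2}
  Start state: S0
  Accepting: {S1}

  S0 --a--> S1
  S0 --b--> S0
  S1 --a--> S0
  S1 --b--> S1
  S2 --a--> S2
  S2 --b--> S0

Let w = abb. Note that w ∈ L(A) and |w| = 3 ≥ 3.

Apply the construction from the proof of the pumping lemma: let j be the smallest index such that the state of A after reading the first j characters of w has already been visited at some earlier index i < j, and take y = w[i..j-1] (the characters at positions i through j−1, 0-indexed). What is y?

b

Run of A on w = a b b:
  step 0: S0  (start)
  step 1: S1  (read a: S0→S1)
  step 2: S1  (read b: S1→S1)   ← first repeat (S1 seen earlier)
  step 3: S1  (read b: S1→S1)

So i = 1, j = 2, giving x = w[0:1] = a, y = w[1:2] = b, z = w[2:3] = b.
Check: |xy| = 2 ≤ 3 and |y| = 1 ≥ 1. Reading y takes A from S1 back to S1, so every xyⁱz is accepted.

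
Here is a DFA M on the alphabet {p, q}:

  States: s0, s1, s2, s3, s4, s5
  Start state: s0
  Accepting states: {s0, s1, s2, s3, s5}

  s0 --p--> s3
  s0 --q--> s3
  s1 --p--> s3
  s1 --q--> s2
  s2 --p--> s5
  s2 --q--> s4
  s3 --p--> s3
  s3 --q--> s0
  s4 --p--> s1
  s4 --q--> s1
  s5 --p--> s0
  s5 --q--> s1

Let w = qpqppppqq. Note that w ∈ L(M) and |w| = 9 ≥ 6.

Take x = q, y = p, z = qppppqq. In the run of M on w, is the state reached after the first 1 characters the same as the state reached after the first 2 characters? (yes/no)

State sequence: s0 -q-> s3 -p-> s3

After x (step 1): s3. After xy (step 2): s3.
They match, so y = p drives M around a cycle from s3 back to itself; pumping y any number of times keeps M in s3 before reading z, and xyⁱz ∈ L(M) for every i ≥ 0.

yes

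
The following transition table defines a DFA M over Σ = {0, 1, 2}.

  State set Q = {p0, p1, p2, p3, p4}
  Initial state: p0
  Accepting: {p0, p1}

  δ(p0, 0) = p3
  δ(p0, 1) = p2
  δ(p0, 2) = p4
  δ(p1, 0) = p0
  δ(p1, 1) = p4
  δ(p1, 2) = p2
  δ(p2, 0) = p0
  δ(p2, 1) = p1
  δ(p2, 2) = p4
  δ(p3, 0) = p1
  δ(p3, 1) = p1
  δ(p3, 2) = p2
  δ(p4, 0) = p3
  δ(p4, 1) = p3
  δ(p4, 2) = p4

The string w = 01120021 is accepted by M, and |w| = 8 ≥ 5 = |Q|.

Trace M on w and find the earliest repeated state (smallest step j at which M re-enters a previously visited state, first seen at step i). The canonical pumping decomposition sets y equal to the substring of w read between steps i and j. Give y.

Run of M on w = 0 1 1 2 0 0 2 1:
  step 0: p0  (start)
  step 1: p3  (read 0: p0→p3)
  step 2: p1  (read 1: p3→p1)
  step 3: p4  (read 1: p1→p4)
  step 4: p4  (read 2: p4→p4)   ← first repeat (p4 seen earlier)
  step 5: p3  (read 0: p4→p3)
  step 6: p1  (read 0: p3→p1)
  step 7: p2  (read 2: p1→p2)
  step 8: p1  (read 1: p2→p1)

So i = 3, j = 4, giving x = w[0:3] = 011, y = w[3:4] = 2, z = w[4:8] = 0021.
Check: |xy| = 4 ≤ 5 and |y| = 1 ≥ 1. Reading y takes M from p4 back to p4, so every xyⁱz is accepted.

2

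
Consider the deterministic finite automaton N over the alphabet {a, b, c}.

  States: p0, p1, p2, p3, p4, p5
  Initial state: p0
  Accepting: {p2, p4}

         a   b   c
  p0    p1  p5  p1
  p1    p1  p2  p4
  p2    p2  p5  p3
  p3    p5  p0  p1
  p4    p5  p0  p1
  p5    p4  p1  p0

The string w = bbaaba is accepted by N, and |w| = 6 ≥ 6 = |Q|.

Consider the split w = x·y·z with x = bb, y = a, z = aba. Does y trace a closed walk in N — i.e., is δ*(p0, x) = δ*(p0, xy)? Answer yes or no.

State sequence: p0 -b-> p5 -b-> p1 -a-> p1

After x (step 2): p1. After xy (step 3): p1.
They match, so y = a drives N around a cycle from p1 back to itself; pumping y any number of times keeps N in p1 before reading z, and xyⁱz ∈ L(N) for every i ≥ 0.

yes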